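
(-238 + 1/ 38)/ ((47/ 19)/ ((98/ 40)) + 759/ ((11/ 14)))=-443107/ 1800572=-0.25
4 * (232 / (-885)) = -928 / 885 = -1.05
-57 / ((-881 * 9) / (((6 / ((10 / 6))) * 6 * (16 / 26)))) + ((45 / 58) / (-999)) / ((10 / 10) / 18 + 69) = 7297360833 / 76376563835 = 0.10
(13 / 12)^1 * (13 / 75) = 169 / 900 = 0.19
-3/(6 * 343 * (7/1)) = -1/4802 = -0.00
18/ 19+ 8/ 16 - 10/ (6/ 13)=-2305/ 114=-20.22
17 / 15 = 1.13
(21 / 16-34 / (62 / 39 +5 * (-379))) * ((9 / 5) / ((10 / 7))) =1.68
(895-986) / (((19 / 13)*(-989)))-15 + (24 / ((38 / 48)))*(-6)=-3698666 / 18791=-196.83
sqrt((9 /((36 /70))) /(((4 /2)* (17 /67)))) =sqrt(39865) /34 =5.87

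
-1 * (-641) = 641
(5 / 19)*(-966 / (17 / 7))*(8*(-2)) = 1674.80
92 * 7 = 644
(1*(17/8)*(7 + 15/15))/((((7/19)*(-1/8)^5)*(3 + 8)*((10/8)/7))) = -42336256/55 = -769750.11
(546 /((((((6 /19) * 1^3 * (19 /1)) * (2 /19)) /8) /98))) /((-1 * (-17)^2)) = -677768 /289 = -2345.22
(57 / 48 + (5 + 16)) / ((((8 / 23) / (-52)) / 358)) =-18999955 / 16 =-1187497.19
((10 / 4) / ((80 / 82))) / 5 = 41 / 80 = 0.51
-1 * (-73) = 73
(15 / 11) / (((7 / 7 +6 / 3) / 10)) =4.55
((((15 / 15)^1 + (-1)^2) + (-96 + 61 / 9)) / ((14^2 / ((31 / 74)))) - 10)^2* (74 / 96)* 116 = 51274574997725 / 5526372096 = 9278.16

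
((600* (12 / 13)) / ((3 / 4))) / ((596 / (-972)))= -2332800 / 1937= -1204.34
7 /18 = 0.39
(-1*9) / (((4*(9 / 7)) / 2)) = -7 / 2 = -3.50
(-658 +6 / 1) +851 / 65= -41529 / 65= -638.91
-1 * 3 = -3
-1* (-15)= 15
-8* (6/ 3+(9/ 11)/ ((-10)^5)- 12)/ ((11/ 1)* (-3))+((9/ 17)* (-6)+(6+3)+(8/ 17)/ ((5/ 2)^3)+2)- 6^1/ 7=2468848829/ 539962500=4.57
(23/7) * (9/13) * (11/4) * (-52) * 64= -145728/7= -20818.29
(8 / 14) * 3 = 12 / 7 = 1.71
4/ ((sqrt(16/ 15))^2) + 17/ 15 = 293/ 60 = 4.88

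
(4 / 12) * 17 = 17 / 3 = 5.67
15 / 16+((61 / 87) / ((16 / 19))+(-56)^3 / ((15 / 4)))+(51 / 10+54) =-8137991 / 174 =-46770.06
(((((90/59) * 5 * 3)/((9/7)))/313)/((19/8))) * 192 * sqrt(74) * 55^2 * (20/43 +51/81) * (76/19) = 2755934720000 * sqrt(74)/45262617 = 523775.43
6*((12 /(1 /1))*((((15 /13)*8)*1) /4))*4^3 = 138240 /13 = 10633.85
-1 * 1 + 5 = 4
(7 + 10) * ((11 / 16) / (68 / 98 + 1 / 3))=27489 / 2416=11.38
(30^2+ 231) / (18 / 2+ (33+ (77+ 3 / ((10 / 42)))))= 5655 / 658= 8.59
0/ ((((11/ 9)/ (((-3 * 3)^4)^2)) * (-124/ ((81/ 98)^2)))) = 0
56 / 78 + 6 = 262 / 39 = 6.72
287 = 287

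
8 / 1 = 8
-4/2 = -2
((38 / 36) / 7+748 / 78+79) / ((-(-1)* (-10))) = -145357 / 16380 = -8.87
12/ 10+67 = 341/ 5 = 68.20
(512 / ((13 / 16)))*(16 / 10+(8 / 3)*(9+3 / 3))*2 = 6946816 / 195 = 35624.70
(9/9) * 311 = 311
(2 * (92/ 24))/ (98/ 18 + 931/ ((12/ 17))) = 276/ 47677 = 0.01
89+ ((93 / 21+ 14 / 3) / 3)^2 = 389722 / 3969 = 98.19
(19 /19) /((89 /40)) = 40 /89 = 0.45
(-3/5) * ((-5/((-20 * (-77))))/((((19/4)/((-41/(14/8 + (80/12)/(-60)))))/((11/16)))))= -1107/156940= -0.01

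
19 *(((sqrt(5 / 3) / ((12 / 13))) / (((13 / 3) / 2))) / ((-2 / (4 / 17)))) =-19 *sqrt(15) / 51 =-1.44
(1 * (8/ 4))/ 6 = 1/ 3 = 0.33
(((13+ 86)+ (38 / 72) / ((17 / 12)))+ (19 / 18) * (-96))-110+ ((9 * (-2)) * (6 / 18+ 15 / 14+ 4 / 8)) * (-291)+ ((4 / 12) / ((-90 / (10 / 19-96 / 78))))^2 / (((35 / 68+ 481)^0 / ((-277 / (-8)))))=1160275168603883 / 117613150200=9865.18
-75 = -75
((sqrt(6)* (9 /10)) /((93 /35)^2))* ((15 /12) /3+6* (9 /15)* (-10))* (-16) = 177.77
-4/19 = -0.21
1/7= 0.14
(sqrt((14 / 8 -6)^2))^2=18.06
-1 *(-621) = 621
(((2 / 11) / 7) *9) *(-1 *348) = -6264 / 77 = -81.35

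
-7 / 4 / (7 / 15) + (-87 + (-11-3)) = -419 / 4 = -104.75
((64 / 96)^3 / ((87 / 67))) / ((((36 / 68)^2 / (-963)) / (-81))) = 16574728 / 261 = 63504.70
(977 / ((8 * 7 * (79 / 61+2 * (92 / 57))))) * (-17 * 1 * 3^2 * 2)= -519745437 / 440356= -1180.28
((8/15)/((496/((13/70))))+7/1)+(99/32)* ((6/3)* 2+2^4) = 8967551/130200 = 68.88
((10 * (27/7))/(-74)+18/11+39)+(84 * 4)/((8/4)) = 592920/2849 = 208.12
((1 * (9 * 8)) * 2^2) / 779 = 288 / 779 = 0.37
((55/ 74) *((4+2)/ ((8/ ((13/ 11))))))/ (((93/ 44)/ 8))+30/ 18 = 14315/ 3441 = 4.16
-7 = -7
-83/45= -1.84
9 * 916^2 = 7551504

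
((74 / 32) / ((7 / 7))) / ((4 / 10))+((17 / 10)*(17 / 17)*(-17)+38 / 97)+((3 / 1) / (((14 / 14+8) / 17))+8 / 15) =-256499 / 15520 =-16.53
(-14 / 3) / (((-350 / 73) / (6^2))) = 876 / 25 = 35.04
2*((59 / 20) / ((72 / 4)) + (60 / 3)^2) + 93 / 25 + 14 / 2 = 729943 / 900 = 811.05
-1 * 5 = -5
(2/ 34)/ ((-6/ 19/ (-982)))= 9329/ 51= 182.92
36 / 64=9 / 16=0.56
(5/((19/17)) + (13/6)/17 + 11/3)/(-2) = -5341/1292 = -4.13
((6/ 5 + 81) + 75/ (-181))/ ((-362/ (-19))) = 703152/ 163805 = 4.29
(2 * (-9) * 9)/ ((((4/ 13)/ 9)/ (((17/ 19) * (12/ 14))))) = -483327/ 133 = -3634.04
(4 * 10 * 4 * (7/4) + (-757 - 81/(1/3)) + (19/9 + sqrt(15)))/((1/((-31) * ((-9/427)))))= -28613/61 + 279 * sqrt(15)/427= -466.53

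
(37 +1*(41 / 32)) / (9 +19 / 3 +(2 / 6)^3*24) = 11025 / 4672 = 2.36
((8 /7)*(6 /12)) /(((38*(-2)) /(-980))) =140 /19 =7.37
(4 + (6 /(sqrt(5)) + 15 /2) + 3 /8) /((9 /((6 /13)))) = 4*sqrt(5) /65 + 95 /156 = 0.75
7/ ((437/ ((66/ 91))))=66/ 5681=0.01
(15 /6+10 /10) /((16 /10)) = 35 /16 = 2.19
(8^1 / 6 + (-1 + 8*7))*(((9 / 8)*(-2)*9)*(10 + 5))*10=-342225 / 2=-171112.50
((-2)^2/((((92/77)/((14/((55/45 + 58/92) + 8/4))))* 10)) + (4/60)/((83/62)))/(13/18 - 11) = -1371648/11132375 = -0.12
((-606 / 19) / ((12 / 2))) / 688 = -101 / 13072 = -0.01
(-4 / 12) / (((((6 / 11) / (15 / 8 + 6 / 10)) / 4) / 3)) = -363 / 20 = -18.15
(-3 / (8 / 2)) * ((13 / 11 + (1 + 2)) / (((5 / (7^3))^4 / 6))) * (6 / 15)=-166699429.85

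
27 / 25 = 1.08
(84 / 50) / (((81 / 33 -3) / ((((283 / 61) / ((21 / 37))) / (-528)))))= 10471 / 219600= 0.05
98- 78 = 20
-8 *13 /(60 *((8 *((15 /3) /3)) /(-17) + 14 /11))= -2431 /685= -3.55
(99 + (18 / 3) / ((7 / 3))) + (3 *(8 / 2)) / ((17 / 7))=12675 / 119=106.51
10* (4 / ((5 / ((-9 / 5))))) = -72 / 5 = -14.40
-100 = -100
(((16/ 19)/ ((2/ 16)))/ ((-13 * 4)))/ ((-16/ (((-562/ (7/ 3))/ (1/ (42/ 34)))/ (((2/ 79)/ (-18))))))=7192476/ 4199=1712.90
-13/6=-2.17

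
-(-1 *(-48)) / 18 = -8 / 3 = -2.67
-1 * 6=-6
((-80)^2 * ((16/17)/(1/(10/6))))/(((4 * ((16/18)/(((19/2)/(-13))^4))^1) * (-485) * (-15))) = 5212840/47097089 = 0.11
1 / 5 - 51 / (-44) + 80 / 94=22853 / 10340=2.21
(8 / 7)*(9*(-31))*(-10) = 3188.57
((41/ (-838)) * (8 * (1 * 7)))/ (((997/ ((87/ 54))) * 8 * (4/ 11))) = -91553/ 60154992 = -0.00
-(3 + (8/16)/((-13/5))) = -73/26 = -2.81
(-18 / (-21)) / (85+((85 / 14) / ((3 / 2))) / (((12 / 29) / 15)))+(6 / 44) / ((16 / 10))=304647 / 3425840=0.09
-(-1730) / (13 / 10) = 17300 / 13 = 1330.77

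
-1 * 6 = -6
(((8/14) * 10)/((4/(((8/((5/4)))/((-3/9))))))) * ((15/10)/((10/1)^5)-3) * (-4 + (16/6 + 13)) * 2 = 1199994/625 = 1919.99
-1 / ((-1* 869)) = 1 / 869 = 0.00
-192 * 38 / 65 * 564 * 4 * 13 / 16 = -1028736 / 5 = -205747.20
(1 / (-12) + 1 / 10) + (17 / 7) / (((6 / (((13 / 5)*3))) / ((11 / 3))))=1623 / 140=11.59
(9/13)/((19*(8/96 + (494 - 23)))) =108/1396291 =0.00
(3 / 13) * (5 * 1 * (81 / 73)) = 1215 / 949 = 1.28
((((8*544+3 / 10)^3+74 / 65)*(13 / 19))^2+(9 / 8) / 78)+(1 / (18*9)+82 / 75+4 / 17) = 20562548356414055890564413034005241 / 6462261000000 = 3181943340947395329678.64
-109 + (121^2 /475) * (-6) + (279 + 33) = 8579 /475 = 18.06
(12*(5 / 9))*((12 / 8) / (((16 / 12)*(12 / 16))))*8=80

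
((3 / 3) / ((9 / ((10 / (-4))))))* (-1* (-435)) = -725 / 6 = -120.83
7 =7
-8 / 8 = -1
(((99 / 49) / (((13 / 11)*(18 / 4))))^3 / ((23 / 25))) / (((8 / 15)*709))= 0.00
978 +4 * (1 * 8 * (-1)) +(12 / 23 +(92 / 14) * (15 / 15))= 153448 / 161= 953.09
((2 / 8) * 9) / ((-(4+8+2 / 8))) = -9 / 49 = -0.18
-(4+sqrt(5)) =-4 - sqrt(5) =-6.24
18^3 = 5832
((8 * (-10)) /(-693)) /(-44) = -20 /7623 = -0.00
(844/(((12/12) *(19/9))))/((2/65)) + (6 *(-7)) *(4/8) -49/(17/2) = 4188145/323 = 12966.39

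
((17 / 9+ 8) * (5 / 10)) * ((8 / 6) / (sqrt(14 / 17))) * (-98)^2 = 69770.02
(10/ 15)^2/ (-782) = -2/ 3519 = -0.00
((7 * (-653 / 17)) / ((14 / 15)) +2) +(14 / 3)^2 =-80879 / 306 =-264.31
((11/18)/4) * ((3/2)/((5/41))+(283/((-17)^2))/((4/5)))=859859/416160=2.07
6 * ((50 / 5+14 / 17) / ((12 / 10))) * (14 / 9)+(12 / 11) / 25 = 3543836 / 42075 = 84.23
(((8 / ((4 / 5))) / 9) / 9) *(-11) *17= -1870 / 81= -23.09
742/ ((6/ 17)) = 6307/ 3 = 2102.33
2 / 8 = 1 / 4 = 0.25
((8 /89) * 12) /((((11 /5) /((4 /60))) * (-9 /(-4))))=128 /8811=0.01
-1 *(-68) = 68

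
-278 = -278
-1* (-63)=63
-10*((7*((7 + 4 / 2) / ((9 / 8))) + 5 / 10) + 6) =-625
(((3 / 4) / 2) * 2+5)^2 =529 / 16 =33.06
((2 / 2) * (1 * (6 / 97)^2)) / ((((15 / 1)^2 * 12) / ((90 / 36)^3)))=0.00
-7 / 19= -0.37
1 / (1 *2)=0.50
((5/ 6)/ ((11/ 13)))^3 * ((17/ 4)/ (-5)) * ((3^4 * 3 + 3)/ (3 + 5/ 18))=-38282725/ 628232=-60.94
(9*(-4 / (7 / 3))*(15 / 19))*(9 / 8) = -3645 / 266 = -13.70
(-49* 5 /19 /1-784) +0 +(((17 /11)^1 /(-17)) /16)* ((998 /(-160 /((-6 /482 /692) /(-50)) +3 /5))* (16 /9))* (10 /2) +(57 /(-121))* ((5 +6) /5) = -16687299687436124 /20913208771785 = -797.93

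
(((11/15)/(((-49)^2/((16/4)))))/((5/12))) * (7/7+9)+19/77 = 36457/132055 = 0.28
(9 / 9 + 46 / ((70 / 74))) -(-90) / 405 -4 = 14443 / 315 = 45.85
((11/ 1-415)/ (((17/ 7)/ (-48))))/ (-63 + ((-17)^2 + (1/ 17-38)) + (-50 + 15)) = 67872/ 1301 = 52.17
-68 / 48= -17 / 12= -1.42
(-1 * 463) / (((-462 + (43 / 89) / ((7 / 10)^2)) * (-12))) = -2019143 / 24125784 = -0.08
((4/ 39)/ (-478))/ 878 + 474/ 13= 149197661/ 4091919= 36.46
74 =74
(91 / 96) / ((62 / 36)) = 273 / 496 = 0.55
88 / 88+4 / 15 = 19 / 15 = 1.27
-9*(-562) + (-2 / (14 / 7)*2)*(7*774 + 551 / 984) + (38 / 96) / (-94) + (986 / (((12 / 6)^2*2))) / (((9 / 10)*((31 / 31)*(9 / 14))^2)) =-244893118153 / 44953056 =-5447.75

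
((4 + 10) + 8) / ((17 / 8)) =176 / 17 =10.35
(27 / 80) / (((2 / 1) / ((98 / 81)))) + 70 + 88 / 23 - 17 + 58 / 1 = 634967 / 5520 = 115.03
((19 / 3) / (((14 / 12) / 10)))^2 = 144400 / 49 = 2946.94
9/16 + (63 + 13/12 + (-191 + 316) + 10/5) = 9199/48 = 191.65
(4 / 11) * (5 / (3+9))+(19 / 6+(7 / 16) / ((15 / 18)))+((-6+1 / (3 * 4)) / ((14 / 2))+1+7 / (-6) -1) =1.83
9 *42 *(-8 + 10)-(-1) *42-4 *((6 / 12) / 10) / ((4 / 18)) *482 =1821 / 5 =364.20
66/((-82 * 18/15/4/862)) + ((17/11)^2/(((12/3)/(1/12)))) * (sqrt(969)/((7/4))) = -94820/41 + 289 * sqrt(969)/10164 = -2311.80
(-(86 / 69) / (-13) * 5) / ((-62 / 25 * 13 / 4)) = -21500 / 361491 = -0.06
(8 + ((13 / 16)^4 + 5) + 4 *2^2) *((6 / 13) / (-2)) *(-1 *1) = 5787315 / 851968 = 6.79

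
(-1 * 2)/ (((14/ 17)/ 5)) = -85/ 7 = -12.14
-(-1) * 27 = 27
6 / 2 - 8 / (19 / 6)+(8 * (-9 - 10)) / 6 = -1417 / 57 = -24.86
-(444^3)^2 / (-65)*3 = 22983654016954368 / 65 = 353594677183913.35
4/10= 2/5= 0.40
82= 82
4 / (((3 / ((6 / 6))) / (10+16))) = 104 / 3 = 34.67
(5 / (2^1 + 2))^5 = 3125 / 1024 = 3.05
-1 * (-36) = 36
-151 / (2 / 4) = -302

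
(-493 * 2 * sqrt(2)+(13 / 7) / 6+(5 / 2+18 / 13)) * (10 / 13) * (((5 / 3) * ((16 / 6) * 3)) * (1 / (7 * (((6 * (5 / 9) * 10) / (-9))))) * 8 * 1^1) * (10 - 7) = -329760 / 8281+851904 * sqrt(2) / 91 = 13199.46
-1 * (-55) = 55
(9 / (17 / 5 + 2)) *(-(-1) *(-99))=-165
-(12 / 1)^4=-20736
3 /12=1 /4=0.25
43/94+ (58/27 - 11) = -21305/2538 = -8.39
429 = 429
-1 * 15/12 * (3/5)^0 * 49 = -245/4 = -61.25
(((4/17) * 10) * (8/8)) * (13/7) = 520/119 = 4.37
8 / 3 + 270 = 818 / 3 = 272.67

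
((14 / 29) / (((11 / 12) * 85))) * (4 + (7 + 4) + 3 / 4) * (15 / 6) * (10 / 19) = 13230 / 103037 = 0.13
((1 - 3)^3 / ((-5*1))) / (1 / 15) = 24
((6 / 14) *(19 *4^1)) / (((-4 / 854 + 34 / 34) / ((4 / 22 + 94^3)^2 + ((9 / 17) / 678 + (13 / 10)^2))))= 55755117782530964050083 / 2469685625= 22575795566098.00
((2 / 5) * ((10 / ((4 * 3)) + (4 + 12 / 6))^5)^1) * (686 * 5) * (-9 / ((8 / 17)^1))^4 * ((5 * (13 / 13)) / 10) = 1367391647305.61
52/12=13/3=4.33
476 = 476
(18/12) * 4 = 6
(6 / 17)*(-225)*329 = -444150 / 17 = -26126.47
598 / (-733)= -598 / 733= -0.82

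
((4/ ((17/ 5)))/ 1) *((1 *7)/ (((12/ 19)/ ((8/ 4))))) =26.08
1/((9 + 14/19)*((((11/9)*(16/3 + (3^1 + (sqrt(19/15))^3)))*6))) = 320625/185198024 -3249*sqrt(285)/185198024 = 0.00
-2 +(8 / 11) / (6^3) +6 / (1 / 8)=13663 / 297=46.00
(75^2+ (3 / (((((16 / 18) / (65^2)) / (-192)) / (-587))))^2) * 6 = 15496402609499793750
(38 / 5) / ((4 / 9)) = 171 / 10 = 17.10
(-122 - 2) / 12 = -31 / 3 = -10.33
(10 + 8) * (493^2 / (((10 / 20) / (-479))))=-4191136956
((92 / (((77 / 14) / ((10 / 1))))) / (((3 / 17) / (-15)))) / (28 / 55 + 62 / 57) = -22287000 / 2503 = -8904.12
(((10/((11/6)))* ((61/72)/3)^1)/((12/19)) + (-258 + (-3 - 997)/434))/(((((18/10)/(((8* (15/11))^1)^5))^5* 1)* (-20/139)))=2159725431965219363593440460800000000000000000000000000000/258624430868680444513848809137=8350817533792254182192852000.00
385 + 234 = 619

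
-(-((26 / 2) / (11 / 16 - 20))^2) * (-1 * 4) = -173056 / 95481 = -1.81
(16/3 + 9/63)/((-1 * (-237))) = 115/4977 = 0.02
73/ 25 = 2.92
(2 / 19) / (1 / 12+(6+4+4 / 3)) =24 / 2603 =0.01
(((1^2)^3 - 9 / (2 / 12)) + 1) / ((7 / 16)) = -832 / 7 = -118.86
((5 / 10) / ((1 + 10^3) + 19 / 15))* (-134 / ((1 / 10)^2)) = -50250 / 7517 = -6.68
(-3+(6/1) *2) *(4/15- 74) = -3318/5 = -663.60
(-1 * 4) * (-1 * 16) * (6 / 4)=96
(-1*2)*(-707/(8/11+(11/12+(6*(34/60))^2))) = 4666200/43573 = 107.09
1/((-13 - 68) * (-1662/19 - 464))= 19/848718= 0.00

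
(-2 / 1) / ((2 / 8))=-8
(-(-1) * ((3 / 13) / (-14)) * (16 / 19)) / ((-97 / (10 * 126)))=4320 / 23959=0.18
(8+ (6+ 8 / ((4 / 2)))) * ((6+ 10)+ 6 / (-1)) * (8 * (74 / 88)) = 13320 / 11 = 1210.91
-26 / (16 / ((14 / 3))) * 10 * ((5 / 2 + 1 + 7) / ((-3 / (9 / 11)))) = 9555 / 44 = 217.16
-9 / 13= -0.69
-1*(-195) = 195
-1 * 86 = -86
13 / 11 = 1.18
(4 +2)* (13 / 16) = 39 / 8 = 4.88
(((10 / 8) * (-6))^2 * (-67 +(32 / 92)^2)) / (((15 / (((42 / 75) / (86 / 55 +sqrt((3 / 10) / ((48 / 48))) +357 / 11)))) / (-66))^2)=-12797790961946044824 / 647926318807077025 +75221387277032304 * sqrt(30) / 647926318807077025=-19.12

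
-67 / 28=-2.39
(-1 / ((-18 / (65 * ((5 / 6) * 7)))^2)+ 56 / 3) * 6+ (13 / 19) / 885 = -27789004261 / 10896120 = -2550.36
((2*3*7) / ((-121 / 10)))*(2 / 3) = -280 / 121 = -2.31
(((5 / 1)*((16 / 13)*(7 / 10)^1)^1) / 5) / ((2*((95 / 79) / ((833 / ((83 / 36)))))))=66333456 / 512525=129.42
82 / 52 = 41 / 26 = 1.58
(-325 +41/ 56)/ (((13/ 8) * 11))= -18159/ 1001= -18.14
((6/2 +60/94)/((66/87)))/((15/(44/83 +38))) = 2643147/214555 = 12.32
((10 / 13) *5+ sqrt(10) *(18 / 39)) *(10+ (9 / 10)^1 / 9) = 303 *sqrt(10) / 65+ 505 / 13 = 53.59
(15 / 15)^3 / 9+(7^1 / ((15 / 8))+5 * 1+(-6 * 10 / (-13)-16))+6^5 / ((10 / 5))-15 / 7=15902183 / 4095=3883.32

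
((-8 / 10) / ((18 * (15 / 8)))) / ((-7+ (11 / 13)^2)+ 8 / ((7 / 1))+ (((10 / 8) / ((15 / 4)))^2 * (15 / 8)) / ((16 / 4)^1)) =605696 / 130040325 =0.00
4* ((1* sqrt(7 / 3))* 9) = 12* sqrt(21) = 54.99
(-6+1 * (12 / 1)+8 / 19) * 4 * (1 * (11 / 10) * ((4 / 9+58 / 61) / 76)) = 8426 / 16245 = 0.52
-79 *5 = -395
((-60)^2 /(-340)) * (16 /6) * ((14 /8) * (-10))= 8400 /17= 494.12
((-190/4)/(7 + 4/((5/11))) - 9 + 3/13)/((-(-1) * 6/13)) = -25.51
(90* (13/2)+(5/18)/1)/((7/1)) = 1505/18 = 83.61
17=17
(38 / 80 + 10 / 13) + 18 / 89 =66943 / 46280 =1.45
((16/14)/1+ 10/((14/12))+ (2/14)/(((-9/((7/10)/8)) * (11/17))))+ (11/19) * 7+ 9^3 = 782398699/1053360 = 742.76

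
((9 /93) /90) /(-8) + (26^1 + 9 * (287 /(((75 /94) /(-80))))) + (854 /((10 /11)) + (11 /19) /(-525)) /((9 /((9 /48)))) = -3843442564211 /14842800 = -258943.23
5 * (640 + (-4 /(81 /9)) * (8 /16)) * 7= 201530 /9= 22392.22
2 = 2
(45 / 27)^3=125 / 27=4.63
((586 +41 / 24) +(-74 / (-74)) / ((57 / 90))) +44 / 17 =4588219 / 7752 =591.88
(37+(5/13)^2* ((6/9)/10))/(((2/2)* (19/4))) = 75056/9633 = 7.79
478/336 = 239/168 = 1.42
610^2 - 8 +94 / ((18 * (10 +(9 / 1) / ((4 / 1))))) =372092.43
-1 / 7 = -0.14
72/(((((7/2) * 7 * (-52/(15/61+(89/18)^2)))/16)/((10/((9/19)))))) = -1483644640/3147417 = -471.38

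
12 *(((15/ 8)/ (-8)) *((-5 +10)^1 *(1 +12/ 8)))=-1125/ 32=-35.16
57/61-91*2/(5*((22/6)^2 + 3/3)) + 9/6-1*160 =-488261/3050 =-160.09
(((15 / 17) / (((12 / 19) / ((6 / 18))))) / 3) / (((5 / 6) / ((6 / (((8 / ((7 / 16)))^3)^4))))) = 262984456819 / 328827822935179135520079872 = 0.00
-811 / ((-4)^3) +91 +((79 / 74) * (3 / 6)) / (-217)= 53271151 / 513856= 103.67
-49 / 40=-1.22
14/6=2.33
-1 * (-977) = 977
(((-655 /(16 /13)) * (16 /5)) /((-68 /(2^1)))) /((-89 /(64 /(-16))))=3406 /1513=2.25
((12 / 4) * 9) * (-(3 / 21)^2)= -27 / 49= -0.55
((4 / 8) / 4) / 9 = 1 / 72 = 0.01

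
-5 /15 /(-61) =1 /183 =0.01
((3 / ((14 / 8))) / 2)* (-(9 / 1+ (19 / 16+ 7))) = -825 / 56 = -14.73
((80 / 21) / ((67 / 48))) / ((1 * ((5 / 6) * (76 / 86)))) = 33024 / 8911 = 3.71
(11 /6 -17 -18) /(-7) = 4.74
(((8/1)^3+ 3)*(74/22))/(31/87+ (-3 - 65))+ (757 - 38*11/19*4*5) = 3772642/12947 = 291.39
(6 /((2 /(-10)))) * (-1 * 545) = 16350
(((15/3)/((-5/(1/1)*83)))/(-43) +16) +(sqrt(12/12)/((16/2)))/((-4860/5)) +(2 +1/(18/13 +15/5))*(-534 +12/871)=-539080164892853/459276850656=-1173.76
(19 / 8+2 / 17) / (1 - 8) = -339 / 952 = -0.36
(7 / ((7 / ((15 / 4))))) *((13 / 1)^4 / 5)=85683 / 4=21420.75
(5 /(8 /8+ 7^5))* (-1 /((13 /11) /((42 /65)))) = -21 /129116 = -0.00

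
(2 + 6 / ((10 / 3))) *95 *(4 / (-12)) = -361 / 3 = -120.33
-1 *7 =-7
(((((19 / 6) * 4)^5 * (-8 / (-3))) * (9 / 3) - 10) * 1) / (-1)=-633878914 / 243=-2608555.20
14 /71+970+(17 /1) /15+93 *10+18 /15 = 1902.53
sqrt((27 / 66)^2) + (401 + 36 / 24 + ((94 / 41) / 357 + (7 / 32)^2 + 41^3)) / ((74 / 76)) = 217160899672109 / 3050116608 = 71197.57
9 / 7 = 1.29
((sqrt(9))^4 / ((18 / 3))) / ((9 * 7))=3 / 14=0.21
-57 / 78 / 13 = -19 / 338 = -0.06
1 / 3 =0.33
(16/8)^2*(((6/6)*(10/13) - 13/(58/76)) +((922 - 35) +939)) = 2729080/377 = 7238.94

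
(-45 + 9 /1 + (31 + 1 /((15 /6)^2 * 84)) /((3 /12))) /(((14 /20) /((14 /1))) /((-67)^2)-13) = -829639024 /122549595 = -6.77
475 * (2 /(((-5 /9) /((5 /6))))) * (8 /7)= -11400 /7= -1628.57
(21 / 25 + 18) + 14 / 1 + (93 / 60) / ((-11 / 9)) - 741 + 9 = -770471 / 1100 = -700.43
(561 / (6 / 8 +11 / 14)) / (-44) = -357 / 43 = -8.30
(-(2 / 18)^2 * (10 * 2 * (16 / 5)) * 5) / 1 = -320 / 81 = -3.95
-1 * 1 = -1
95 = 95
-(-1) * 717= 717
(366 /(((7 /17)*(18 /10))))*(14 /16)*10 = 25925 /6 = 4320.83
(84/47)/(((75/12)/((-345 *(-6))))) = 139104/235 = 591.93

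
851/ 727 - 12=-7873/ 727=-10.83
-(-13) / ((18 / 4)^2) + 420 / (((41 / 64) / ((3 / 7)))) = 935252 / 3321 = 281.62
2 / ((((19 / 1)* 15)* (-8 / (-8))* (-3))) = -2 / 855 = -0.00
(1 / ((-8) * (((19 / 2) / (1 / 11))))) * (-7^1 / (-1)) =-7 / 836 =-0.01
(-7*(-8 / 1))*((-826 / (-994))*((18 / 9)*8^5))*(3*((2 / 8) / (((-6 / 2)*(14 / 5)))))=-19333120 / 71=-272297.46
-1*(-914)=914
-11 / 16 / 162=-11 / 2592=-0.00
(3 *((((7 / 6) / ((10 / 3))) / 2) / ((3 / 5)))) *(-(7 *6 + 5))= -329 / 8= -41.12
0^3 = 0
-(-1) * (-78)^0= 1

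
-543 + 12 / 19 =-10305 / 19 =-542.37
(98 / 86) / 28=7 / 172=0.04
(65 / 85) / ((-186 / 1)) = -13 / 3162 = -0.00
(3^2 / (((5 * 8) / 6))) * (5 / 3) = 9 / 4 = 2.25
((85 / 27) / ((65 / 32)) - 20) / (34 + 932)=-3238 / 169533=-0.02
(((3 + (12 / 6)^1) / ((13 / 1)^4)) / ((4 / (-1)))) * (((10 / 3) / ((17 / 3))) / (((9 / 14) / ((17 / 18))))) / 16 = -175 / 74030112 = -0.00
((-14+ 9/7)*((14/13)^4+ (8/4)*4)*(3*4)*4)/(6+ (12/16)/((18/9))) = -3040570368/3398759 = -894.61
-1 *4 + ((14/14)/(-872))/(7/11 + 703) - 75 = -533193131/6749280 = -79.00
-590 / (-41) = 590 / 41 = 14.39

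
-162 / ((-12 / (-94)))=-1269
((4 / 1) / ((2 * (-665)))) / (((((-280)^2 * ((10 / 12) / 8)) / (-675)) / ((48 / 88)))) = 243 / 1792175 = 0.00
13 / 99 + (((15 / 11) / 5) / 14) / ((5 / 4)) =509 / 3465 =0.15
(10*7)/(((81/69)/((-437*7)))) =-4924990/27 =-182407.04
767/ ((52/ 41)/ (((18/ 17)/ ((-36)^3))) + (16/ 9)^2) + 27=5008303737/ 185587072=26.99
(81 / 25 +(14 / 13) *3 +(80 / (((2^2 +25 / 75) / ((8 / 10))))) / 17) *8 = 324408 / 5525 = 58.72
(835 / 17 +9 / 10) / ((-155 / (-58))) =18.72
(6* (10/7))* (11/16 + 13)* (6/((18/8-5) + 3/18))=-59130/217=-272.49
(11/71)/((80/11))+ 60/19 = 343099/107920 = 3.18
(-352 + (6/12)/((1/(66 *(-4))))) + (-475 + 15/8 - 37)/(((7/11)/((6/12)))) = -14157/16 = -884.81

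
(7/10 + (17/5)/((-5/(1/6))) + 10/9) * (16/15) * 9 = 6112/375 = 16.30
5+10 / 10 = 6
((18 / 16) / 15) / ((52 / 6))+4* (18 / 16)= 4689 / 1040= 4.51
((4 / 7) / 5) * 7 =4 / 5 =0.80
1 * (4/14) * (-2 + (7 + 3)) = 16/7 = 2.29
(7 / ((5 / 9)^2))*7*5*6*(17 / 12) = 67473 / 10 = 6747.30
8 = 8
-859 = -859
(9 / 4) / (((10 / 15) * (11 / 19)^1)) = 513 / 88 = 5.83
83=83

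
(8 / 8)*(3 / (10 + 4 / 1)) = 3 / 14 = 0.21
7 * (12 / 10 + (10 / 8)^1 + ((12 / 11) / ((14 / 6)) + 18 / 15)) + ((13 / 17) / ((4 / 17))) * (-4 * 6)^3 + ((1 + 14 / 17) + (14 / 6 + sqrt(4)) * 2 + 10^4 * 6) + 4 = 169593811 / 11220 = 15115.31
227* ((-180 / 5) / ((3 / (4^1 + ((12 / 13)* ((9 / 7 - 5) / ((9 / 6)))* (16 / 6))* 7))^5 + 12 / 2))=-57213306753024 / 42006813469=-1362.00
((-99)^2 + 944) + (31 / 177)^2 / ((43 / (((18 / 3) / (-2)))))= 4825030544 / 449049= 10745.00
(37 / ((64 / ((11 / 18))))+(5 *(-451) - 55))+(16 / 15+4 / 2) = -2306.58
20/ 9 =2.22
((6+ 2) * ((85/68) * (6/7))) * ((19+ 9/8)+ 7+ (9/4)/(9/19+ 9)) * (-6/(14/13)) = -256113/196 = -1306.70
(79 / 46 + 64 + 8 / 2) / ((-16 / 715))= -3115.50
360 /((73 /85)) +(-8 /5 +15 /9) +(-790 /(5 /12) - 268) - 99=-2018912 /1095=-1843.76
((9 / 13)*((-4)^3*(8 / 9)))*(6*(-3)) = 9216 / 13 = 708.92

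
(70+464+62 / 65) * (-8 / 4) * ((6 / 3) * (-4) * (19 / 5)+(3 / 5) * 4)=29957.42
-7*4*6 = -168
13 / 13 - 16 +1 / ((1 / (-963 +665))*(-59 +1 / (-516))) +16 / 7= -1633229 / 213115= -7.66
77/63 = 11/9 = 1.22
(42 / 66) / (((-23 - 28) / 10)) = -70 / 561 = -0.12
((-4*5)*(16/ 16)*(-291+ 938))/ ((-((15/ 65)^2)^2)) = 4562707.90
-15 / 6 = -5 / 2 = -2.50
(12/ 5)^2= 5.76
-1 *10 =-10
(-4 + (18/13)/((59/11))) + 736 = 561642/767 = 732.26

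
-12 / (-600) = 1 / 50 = 0.02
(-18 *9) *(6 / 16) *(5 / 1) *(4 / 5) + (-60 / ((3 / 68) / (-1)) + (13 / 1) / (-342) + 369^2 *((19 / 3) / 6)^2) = 104533813 / 684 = 152827.21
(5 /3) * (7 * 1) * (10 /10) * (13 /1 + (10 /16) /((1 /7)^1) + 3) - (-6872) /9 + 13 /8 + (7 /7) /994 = 8971853 /8946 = 1002.89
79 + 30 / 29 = 2321 / 29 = 80.03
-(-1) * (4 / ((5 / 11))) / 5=44 / 25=1.76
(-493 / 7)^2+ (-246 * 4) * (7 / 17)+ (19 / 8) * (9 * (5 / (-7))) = 30252823 / 6664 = 4539.74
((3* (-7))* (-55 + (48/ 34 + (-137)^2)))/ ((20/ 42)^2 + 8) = -1473249141/ 30838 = -47773.82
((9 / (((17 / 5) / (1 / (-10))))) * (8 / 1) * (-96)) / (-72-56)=-27 / 17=-1.59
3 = 3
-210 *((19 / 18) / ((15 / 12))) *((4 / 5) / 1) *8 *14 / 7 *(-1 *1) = 2269.87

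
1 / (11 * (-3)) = -0.03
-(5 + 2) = -7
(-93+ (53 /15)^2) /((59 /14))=-253624 /13275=-19.11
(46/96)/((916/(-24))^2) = 0.00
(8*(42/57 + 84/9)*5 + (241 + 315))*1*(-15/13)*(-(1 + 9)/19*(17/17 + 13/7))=4204000/2527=1663.63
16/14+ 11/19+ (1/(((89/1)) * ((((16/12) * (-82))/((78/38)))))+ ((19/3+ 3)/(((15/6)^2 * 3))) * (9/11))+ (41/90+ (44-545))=-4789413152197/9609276600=-498.42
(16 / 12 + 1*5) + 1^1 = 22 / 3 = 7.33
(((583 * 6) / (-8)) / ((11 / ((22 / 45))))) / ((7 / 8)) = -2332 / 105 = -22.21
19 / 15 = 1.27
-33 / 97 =-0.34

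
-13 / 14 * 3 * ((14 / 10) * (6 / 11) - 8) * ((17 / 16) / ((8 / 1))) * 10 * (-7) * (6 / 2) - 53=-433123 / 704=-615.23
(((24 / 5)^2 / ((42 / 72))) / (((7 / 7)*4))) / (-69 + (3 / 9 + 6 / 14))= -5184 / 35825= -0.14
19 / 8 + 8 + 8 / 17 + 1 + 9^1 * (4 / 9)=2155 / 136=15.85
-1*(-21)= 21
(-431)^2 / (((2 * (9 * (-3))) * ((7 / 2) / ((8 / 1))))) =-1486088 / 189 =-7862.90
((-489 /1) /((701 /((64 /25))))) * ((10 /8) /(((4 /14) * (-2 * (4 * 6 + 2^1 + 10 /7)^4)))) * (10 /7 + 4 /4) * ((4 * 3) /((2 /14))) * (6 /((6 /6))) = 46572197 /5512888320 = 0.01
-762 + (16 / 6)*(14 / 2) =-2230 / 3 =-743.33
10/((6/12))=20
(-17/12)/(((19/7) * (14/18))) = -51/76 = -0.67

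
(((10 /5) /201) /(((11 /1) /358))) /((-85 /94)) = -67304 /187935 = -0.36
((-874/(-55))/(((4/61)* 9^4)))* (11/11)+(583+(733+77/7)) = 1327.04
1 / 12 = 0.08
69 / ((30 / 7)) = 161 / 10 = 16.10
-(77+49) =-126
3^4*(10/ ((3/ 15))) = 4050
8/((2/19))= 76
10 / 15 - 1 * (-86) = 260 / 3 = 86.67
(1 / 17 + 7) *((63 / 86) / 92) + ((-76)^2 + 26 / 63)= 6118545617 / 1059219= 5776.47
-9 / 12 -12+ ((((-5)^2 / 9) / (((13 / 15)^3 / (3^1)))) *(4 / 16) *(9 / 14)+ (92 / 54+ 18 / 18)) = -26538055 / 3321864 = -7.99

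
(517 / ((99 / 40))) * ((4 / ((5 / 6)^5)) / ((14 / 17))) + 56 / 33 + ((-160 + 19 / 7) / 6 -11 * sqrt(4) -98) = 687265441 / 288750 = 2380.14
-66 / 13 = -5.08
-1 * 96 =-96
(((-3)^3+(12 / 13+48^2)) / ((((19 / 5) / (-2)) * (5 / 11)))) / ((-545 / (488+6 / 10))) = 1591580298 / 673075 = 2364.64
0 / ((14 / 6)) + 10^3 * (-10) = -10000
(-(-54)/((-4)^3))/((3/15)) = -135/32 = -4.22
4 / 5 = 0.80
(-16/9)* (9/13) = -1.23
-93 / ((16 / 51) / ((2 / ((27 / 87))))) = -1910.38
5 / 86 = 0.06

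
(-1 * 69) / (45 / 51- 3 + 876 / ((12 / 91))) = -1173 / 112895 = -0.01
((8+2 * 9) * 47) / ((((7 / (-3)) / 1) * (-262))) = 1833 / 917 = 2.00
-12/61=-0.20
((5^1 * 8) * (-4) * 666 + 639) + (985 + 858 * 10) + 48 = -96308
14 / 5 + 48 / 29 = 646 / 145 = 4.46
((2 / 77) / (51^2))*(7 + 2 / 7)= 2 / 27489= 0.00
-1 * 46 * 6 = -276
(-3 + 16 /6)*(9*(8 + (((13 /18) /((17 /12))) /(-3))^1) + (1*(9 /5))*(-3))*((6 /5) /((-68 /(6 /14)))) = 16593 /101150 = 0.16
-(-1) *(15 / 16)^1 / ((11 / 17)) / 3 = 85 / 176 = 0.48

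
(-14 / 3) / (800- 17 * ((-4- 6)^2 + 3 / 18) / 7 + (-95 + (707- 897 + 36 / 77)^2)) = -166012 / 1294334887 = -0.00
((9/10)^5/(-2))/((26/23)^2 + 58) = -31236921/6271600000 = -0.00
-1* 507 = -507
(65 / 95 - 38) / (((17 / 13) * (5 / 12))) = -110604 / 1615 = -68.49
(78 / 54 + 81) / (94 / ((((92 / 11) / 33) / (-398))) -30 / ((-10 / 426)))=-17066 / 30291705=-0.00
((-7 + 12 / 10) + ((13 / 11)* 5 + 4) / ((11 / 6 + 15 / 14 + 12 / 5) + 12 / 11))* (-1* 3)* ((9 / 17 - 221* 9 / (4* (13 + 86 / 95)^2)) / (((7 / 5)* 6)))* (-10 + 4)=57070542916953 / 3067967052346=18.60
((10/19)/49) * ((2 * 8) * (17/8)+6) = 400/931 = 0.43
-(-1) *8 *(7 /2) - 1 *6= 22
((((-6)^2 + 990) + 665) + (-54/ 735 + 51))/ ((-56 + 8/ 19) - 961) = -8108668/ 4732175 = -1.71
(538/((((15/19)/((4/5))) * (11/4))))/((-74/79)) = -6460304/30525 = -211.64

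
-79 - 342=-421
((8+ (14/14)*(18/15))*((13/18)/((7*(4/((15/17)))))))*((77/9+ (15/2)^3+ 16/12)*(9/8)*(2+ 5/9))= 259.91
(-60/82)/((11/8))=-240/451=-0.53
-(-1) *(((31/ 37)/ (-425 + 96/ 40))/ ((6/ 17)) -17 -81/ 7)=-93835645/ 3283602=-28.58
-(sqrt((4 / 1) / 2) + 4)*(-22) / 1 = 22*sqrt(2) + 88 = 119.11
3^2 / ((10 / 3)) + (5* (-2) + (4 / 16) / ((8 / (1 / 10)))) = -467 / 64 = -7.30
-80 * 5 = -400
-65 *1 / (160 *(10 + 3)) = -1 / 32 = -0.03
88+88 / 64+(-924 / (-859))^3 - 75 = 79202686777 / 5070718232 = 15.62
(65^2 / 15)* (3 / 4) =845 / 4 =211.25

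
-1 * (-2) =2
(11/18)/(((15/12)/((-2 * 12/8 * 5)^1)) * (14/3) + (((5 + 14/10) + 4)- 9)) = 55/91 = 0.60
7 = 7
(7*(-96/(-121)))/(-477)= -224/19239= -0.01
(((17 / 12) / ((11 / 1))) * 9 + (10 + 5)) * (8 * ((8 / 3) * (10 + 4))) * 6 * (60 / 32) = 597240 / 11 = 54294.55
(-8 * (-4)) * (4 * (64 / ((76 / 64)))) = 131072 / 19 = 6898.53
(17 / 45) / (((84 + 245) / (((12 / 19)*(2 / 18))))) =68 / 843885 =0.00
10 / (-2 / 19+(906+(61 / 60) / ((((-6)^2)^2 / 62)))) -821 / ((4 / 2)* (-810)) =561412063469 / 1084166352180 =0.52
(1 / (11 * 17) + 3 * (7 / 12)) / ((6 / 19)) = 24947 / 4488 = 5.56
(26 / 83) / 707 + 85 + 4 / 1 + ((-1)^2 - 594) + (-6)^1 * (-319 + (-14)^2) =13731380 / 58681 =234.00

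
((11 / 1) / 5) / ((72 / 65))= 143 / 72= 1.99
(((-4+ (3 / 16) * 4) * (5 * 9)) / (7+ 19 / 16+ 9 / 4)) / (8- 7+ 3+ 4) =-585 / 334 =-1.75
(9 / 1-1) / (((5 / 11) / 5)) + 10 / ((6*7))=1853 / 21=88.24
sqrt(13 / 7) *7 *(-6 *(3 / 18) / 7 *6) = -6 *sqrt(91) / 7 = -8.18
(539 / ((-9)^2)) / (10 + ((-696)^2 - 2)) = 539 / 39238344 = 0.00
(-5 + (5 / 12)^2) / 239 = -0.02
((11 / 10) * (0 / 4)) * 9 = 0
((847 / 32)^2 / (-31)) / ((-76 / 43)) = 30848587 / 2412544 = 12.79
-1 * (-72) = 72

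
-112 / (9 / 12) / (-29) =448 / 87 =5.15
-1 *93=-93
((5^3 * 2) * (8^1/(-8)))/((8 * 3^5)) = -125/972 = -0.13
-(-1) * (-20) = -20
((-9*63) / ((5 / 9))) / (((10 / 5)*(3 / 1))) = -1701 / 10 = -170.10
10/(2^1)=5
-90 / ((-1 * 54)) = 5 / 3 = 1.67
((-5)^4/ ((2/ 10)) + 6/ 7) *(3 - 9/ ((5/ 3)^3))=2888292/ 875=3300.91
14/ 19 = 0.74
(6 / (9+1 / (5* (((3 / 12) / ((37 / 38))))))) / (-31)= -0.02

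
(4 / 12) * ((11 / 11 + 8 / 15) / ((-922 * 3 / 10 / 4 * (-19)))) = 92 / 236493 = 0.00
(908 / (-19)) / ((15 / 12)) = -3632 / 95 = -38.23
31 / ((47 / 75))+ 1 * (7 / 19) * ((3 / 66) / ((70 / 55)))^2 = 4947647 / 100016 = 49.47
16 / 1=16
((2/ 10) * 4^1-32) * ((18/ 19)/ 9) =-312/ 95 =-3.28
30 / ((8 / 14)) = 105 / 2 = 52.50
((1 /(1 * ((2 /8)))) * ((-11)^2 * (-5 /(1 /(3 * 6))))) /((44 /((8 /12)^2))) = -440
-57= -57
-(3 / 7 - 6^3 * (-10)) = -15123 / 7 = -2160.43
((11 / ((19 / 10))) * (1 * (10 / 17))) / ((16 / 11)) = 3025 / 1292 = 2.34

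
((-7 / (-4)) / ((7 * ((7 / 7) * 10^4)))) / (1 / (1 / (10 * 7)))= 1 / 2800000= 0.00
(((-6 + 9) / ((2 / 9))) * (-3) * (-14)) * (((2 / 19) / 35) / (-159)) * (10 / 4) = -27 / 1007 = -0.03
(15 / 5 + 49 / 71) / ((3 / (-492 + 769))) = 72574 / 213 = 340.72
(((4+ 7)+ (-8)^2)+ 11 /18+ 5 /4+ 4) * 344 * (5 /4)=625865 /18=34770.28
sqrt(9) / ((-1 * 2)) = -3 / 2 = -1.50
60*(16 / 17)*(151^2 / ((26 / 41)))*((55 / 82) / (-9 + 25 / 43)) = -6470923800 / 40001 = -161769.05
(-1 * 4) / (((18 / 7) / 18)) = -28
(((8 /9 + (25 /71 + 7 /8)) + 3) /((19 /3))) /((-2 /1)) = -26153 /64752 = -0.40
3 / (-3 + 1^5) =-3 / 2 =-1.50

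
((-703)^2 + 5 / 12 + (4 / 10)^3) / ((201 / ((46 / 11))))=17050227083 / 1658250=10282.06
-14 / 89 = -0.16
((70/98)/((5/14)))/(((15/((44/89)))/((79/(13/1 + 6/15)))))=6952/17889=0.39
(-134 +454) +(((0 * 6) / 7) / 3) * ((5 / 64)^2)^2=320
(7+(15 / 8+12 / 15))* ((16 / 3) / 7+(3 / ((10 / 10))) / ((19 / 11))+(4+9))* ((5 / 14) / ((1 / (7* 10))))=498585 / 133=3748.76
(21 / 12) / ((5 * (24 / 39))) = 91 / 160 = 0.57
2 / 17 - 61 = -1035 / 17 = -60.88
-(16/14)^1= -8/7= -1.14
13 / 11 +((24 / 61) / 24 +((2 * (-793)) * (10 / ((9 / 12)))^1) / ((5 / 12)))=-34053788 / 671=-50750.80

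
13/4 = 3.25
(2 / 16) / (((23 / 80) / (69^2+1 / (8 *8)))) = 1523525 / 736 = 2070.01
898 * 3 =2694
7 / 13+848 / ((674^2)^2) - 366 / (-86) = 34566419629107 / 7209936028399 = 4.79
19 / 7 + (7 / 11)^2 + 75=66167 / 847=78.12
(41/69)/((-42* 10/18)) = -41/1610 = -0.03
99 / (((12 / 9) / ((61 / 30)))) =6039 / 40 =150.98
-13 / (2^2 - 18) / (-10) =-13 / 140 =-0.09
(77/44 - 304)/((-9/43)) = 17329/12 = 1444.08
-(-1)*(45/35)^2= 81/49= 1.65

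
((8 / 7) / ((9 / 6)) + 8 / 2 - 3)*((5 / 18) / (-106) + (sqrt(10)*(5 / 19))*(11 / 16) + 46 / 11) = 2035*sqrt(10) / 6384 + 3245381 / 440748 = 8.37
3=3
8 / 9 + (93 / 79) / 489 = 103295 / 115893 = 0.89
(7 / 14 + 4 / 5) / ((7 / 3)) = 39 / 70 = 0.56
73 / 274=0.27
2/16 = 0.12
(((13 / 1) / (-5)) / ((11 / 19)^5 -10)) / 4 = 2476099 / 37846060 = 0.07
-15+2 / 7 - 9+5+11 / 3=-316 / 21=-15.05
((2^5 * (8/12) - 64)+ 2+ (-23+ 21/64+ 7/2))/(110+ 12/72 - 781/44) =-11489/17744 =-0.65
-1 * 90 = -90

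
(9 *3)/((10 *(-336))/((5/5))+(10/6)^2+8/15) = -1215/151051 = -0.01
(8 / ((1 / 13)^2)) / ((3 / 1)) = 1352 / 3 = 450.67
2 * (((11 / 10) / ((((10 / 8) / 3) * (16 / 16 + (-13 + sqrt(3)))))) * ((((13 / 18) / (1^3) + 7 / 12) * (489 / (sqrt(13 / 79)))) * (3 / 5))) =-21516 * sqrt(1027) / 1625 - 1793 * sqrt(3081) / 1625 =-485.57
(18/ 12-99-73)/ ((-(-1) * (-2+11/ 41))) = 13981/ 142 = 98.46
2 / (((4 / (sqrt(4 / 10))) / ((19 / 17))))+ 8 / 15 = 19*sqrt(10) / 170+ 8 / 15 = 0.89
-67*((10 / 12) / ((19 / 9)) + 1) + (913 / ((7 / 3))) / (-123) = -1053831 / 10906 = -96.63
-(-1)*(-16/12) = -1.33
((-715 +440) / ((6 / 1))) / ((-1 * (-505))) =-55 / 606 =-0.09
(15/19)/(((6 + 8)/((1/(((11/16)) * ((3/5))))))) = 200/1463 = 0.14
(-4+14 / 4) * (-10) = 5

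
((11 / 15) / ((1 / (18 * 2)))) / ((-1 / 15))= -396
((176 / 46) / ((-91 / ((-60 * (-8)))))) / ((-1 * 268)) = 10560 / 140231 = 0.08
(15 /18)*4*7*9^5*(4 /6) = 918540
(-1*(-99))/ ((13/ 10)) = 990/ 13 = 76.15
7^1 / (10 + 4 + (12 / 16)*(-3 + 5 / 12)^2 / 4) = 5376 / 11713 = 0.46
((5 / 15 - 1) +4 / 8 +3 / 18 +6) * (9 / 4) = 27 / 2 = 13.50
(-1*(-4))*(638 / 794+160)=643.21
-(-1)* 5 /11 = 5 /11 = 0.45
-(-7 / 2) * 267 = 1869 / 2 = 934.50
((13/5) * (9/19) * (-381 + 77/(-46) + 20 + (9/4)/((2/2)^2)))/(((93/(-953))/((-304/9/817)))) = -547742468/2912605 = -188.06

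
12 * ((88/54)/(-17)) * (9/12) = -44/51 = -0.86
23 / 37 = 0.62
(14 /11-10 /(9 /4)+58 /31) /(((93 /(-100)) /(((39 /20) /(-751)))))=-259480 /71449389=-0.00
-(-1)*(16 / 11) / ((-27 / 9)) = -16 / 33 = -0.48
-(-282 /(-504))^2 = -2209 /7056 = -0.31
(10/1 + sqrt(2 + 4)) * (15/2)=15 * sqrt(6)/2 + 75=93.37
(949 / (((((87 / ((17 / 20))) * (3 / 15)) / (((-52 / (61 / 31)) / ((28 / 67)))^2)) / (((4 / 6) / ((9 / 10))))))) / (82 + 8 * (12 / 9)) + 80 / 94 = 2765617157871095 / 1865349289062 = 1482.63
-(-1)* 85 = 85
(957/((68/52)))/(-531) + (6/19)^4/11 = -5940953393/4313494779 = -1.38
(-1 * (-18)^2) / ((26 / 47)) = -7614 / 13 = -585.69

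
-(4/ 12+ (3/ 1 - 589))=1757/ 3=585.67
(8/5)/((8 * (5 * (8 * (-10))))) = -1/2000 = -0.00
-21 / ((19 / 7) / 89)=-688.58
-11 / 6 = -1.83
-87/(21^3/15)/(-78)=145/80262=0.00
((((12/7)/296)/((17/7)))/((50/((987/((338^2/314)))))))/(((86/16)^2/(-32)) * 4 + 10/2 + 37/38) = 80755776/1474466623175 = 0.00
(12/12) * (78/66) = 13/11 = 1.18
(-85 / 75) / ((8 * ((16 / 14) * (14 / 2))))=-17 / 960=-0.02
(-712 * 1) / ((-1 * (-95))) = -7.49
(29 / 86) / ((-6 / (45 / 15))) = -29 / 172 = -0.17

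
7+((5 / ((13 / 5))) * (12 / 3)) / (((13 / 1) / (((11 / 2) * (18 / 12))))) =11.88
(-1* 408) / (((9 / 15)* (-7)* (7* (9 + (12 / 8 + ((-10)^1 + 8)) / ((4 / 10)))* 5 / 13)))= 7072 / 1519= 4.66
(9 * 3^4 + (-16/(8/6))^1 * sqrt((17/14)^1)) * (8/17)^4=2985984/83521 - 24576 * sqrt(238)/584647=35.10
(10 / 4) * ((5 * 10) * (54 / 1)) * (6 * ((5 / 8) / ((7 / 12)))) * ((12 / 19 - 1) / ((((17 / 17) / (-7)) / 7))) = 14883750 / 19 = 783355.26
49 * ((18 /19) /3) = 294 /19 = 15.47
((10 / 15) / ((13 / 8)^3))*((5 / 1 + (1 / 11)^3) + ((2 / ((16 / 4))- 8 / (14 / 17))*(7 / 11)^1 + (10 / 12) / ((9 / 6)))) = -3769856 / 78953589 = -0.05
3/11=0.27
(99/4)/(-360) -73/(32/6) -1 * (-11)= -441/160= -2.76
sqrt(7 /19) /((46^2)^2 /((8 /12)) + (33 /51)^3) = 4913 * sqrt(133) /626935653137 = 0.00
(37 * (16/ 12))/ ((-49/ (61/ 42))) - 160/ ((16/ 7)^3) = -5871997/ 395136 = -14.86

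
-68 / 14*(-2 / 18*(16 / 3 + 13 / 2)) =1207 / 189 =6.39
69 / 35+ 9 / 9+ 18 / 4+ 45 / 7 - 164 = -1501 / 10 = -150.10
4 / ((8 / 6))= 3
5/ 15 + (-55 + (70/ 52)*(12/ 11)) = -22822/ 429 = -53.20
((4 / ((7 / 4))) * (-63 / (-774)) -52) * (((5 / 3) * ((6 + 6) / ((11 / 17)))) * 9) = -6817680 / 473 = -14413.70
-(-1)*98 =98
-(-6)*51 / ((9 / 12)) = 408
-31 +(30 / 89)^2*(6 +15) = -226651 / 7921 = -28.61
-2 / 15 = -0.13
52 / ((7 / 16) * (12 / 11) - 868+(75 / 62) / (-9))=-212784 / 3550453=-0.06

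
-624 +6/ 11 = -6858/ 11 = -623.45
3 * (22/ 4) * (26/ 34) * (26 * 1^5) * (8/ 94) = 27.92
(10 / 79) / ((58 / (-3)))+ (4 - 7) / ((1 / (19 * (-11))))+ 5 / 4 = 628.24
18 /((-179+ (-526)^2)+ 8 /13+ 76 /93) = 21762 /334286605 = 0.00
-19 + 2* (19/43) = -779/43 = -18.12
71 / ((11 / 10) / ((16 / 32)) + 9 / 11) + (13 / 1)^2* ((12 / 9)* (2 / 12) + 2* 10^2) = 50588453 / 1494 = 33861.08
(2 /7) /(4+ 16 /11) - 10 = -2089 /210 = -9.95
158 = 158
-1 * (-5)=5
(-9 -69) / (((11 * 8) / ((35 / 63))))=-65 / 132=-0.49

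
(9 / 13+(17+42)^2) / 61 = 742 / 13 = 57.08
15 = 15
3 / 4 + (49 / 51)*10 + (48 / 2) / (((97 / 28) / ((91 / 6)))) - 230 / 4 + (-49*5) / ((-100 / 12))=8640431 / 98940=87.33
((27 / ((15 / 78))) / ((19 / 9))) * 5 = 6318 / 19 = 332.53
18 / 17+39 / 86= 2211 / 1462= 1.51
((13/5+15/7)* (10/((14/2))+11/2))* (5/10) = 8051/490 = 16.43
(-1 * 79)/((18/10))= -395/9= -43.89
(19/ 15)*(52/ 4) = 247/ 15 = 16.47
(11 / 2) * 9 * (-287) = -28413 / 2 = -14206.50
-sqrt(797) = -28.23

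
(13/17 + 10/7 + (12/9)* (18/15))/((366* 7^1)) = 37/24990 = 0.00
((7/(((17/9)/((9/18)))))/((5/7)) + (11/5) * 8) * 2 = 40.39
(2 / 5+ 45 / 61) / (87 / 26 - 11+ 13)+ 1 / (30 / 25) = 266107 / 254370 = 1.05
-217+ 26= -191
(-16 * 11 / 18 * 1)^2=7744 / 81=95.60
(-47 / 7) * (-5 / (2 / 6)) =705 / 7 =100.71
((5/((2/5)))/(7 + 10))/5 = 0.15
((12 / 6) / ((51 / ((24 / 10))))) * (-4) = -0.38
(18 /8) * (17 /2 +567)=1294.88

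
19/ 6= 3.17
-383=-383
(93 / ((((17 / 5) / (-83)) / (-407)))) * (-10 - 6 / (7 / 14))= -345579630 / 17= -20328213.53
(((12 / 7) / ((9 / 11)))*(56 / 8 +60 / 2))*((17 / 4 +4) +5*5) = 7733 / 3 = 2577.67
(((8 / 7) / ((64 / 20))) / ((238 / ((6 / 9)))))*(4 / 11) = 10 / 27489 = 0.00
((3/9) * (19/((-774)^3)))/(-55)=19/76507995960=0.00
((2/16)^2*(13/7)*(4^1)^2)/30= 13/840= 0.02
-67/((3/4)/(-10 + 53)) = -11524/3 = -3841.33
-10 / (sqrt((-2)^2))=-5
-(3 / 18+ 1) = -7 / 6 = -1.17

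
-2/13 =-0.15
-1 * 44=-44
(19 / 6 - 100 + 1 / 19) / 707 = -11033 / 80598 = -0.14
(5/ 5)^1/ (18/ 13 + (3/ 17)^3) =63869/ 88785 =0.72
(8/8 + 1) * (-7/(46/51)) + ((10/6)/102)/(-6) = -655567/42228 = -15.52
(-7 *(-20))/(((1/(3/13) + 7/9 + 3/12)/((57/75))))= 19152/965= 19.85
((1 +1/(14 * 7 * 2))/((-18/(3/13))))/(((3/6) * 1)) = -0.03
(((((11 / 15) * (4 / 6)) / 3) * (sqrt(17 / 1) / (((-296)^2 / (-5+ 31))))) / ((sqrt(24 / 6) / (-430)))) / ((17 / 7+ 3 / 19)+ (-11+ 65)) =-817817 * sqrt(17) / 4450936608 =-0.00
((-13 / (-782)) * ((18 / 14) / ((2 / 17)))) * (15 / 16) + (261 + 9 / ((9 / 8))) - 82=1928603 / 10304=187.17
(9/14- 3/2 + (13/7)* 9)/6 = 37/14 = 2.64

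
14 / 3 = 4.67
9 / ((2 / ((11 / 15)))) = 33 / 10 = 3.30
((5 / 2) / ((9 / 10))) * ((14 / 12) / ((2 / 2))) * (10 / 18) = 875 / 486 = 1.80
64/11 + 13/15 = 6.68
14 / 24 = 7 / 12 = 0.58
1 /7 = 0.14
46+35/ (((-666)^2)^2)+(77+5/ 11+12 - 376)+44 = -425356042143647/ 2164161176496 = -196.55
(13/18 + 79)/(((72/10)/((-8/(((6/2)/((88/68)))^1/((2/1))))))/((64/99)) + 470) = 1836800/10791621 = 0.17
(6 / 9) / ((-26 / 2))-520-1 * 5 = -20477 / 39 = -525.05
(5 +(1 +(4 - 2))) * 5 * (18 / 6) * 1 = 120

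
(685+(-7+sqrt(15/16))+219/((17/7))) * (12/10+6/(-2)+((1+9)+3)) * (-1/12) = -60942/85 - 7 * sqrt(15)/30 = -717.87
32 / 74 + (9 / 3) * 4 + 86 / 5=5482 / 185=29.63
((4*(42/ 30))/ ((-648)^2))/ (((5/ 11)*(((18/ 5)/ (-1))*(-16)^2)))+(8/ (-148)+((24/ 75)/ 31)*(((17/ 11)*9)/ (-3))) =-15549970407113/ 152580348518400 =-0.10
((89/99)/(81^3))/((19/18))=178/111071169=0.00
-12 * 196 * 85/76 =-49980/19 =-2630.53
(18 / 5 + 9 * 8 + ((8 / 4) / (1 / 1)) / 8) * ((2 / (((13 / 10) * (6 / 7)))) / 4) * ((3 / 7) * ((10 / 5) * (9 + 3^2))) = 13653 / 26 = 525.12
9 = 9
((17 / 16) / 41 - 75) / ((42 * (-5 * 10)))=49183 / 1377600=0.04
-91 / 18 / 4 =-91 / 72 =-1.26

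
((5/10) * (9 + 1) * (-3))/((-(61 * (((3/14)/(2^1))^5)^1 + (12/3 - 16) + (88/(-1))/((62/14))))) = -8002821120/17003384071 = -0.47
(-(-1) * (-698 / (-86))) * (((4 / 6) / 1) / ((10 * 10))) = 349 / 6450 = 0.05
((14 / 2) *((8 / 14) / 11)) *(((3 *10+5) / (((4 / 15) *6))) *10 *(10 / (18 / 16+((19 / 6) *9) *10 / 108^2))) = 34020000 / 49159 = 692.04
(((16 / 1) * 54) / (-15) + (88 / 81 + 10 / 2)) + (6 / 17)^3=-102412439 / 1989765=-51.47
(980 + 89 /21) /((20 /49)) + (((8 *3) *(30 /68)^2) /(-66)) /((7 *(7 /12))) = 22537253593 /9346260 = 2411.37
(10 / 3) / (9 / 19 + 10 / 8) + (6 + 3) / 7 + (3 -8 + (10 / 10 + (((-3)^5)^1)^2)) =162441652 / 2751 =59048.22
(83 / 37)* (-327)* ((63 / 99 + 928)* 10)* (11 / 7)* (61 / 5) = -33823928430 / 259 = -130594318.26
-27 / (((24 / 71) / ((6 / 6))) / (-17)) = 10863 / 8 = 1357.88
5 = 5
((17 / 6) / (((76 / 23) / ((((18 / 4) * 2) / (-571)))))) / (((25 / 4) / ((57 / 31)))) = -3519 / 885050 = -0.00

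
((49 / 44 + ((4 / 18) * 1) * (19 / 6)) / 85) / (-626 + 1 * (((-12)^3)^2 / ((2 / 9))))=127 / 79811633880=0.00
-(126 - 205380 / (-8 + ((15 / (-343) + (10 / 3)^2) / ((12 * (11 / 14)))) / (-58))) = -348417794214 / 13539349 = -25733.72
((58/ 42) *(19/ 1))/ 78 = 551/ 1638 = 0.34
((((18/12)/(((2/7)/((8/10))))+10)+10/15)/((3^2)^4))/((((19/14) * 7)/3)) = 446/623295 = 0.00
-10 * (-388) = 3880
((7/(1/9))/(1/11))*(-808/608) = -69993/76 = -920.96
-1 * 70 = -70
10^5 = 100000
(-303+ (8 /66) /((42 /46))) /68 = -209887 /47124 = -4.45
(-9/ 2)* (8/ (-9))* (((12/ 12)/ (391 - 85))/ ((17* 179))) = 2/ 465579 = 0.00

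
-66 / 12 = -11 / 2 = -5.50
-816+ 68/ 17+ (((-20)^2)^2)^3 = 4095999999999188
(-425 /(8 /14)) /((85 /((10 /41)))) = -175 /82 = -2.13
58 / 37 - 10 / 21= 848 / 777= 1.09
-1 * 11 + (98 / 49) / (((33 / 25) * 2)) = -338 / 33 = -10.24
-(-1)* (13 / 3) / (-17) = -13 / 51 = -0.25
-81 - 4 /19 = -1543 /19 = -81.21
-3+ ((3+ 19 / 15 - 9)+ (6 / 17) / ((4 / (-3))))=-4079 / 510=-8.00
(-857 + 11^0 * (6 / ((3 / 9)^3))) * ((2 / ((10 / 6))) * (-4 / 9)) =1112 / 3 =370.67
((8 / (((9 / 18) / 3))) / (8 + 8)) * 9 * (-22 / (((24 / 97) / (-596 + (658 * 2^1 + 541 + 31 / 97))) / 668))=-2022779484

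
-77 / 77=-1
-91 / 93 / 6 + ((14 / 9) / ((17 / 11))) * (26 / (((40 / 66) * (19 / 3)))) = 5997173 / 901170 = 6.65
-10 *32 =-320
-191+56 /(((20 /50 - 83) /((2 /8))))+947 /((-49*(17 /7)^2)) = -3315504 /17051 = -194.45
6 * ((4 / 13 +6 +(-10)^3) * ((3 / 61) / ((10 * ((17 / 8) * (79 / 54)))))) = -50225184 / 5324995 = -9.43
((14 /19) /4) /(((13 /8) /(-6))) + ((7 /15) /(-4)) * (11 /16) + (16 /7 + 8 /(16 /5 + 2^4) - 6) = -6735613 /1659840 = -4.06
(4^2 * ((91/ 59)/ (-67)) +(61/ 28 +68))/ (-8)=-7726877/ 885472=-8.73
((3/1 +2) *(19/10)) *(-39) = -741/2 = -370.50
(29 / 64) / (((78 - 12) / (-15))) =-145 / 1408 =-0.10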